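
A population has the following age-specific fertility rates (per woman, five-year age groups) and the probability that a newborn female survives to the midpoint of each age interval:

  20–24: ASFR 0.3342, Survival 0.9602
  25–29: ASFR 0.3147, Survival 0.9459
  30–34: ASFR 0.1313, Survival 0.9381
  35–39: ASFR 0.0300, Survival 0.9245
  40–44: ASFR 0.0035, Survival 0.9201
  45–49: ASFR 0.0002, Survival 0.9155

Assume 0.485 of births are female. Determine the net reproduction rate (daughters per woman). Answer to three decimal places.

1.874

Proportion female at birth = 0.485.
Each age group contributes 5 × ASFR × survival:
  20–24: 5 × 0.3342 × 0.9602 = 1.60449
  25–29: 5 × 0.3147 × 0.9459 = 1.48837
  30–34: 5 × 0.1313 × 0.9381 = 0.61586
  35–39: 5 × 0.0300 × 0.9245 = 0.13868
  40–44: 5 × 0.0035 × 0.9201 = 0.01610
  45–49: 5 × 0.0002 × 0.9155 = 0.00092
Sum = 3.86442
NRR = 0.485 × 3.86442 = 1.87424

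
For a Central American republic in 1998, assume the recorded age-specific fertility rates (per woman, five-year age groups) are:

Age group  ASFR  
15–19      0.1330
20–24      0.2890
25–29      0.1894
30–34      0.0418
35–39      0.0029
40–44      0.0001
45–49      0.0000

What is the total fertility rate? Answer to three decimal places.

3.281

Sum of ASFRs = 0.1330 + 0.2890 + 0.1894 + 0.0418 + 0.0029 + 0.0001 + 0.0000 = 0.6562
TFR = 5 × 0.6562 = 3.281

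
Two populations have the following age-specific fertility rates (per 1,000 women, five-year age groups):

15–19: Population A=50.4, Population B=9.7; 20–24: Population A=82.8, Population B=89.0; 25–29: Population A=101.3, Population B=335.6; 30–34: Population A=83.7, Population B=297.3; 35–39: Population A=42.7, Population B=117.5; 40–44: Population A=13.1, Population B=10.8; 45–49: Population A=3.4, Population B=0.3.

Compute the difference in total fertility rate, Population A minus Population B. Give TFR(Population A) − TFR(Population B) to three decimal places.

Population A:
  Sum of ASFRs = 50.4 + 82.8 + 101.3 + 83.7 + 42.7 + 13.1 + 3.4 = 377.4
  TFR = 5 × 377.4 / 1000 = 1.887
Population B:
  Sum of ASFRs = 9.7 + 89.0 + 335.6 + 297.3 + 117.5 + 10.8 + 0.3 = 860.2
  TFR = 5 × 860.2 / 1000 = 4.301
Difference = 1.887 − 4.301 = -2.414

-2.414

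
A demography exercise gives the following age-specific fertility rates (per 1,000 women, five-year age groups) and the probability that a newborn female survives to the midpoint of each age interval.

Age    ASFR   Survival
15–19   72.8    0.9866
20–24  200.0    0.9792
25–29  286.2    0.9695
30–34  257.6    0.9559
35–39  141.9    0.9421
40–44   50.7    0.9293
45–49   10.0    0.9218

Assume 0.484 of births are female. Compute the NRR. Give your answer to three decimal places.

2.375

Proportion female at birth = 0.484.
Each age group contributes 5 × ASFR × survival:
  15–19: 5 × 72.8/1000 × 0.9866 = 0.35912
  20–24: 5 × 200.0/1000 × 0.9792 = 0.97920
  25–29: 5 × 286.2/1000 × 0.9695 = 1.38735
  30–34: 5 × 257.6/1000 × 0.9559 = 1.23120
  35–39: 5 × 141.9/1000 × 0.9421 = 0.66842
  40–44: 5 × 50.7/1000 × 0.9293 = 0.23558
  45–49: 5 × 10.0/1000 × 0.9218 = 0.04609
Sum = 4.90696
NRR = 0.484 × 4.90696 = 2.37497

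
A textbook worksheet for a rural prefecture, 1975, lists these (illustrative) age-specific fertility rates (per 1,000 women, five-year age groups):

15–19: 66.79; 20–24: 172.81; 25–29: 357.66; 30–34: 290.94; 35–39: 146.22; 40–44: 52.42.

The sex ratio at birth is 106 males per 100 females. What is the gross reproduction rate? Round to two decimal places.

Proportion female at birth = 100 / (100 + 106) = 0.48544.
Sum of ASFRs = 66.79 + 172.81 + 357.66 + 290.94 + 146.22 + 52.42 = 1086.84
TFR = 5 × 1086.84 / 1000 = 5.4342
GRR = 0.48544 × 5.4342 = 2.63798

2.64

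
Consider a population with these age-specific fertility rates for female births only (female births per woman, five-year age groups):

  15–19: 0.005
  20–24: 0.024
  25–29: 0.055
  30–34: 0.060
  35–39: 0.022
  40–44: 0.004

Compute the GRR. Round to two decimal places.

Sum of female ASFRs = 0.005 + 0.024 + 0.055 + 0.060 + 0.022 + 0.004 = 0.170
GRR = 5 × 0.170 = 0.85

0.85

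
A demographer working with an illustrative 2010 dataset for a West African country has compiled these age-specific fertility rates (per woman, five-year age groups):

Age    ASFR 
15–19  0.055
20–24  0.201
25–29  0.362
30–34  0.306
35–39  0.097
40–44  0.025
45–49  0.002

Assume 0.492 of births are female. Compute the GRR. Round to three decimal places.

Proportion female at birth = 0.492.
Sum of ASFRs = 0.055 + 0.201 + 0.362 + 0.306 + 0.097 + 0.025 + 0.002 = 1.048
TFR = 5 × 1.048 = 5.24
GRR = 0.492 × 5.24 = 2.57808

2.578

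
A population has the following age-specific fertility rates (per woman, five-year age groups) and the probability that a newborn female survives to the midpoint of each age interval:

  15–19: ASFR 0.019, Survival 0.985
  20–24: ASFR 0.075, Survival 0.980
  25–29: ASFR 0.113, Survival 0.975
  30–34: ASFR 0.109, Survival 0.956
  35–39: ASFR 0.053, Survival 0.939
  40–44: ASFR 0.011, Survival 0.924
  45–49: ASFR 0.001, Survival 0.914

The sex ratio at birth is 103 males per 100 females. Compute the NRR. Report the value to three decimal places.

0.905

Proportion female at birth = 100 / (100 + 103) = 0.49261.
Weighting each age-specific rate by interval width and survival:
  15–19: 5 × 0.019 × 0.985 = 0.09358
  20–24: 5 × 0.075 × 0.980 = 0.36750
  25–29: 5 × 0.113 × 0.975 = 0.55088
  30–34: 5 × 0.109 × 0.956 = 0.52102
  35–39: 5 × 0.053 × 0.939 = 0.24884
  40–44: 5 × 0.011 × 0.924 = 0.05082
  45–49: 5 × 0.001 × 0.914 = 0.00457
Sum = 1.83721
NRR = 0.49261 × 1.83721 = 0.90503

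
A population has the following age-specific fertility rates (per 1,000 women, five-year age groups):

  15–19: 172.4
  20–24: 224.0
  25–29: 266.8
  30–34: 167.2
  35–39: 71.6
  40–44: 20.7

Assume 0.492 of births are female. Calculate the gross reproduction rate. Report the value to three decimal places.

2.270

Proportion female at birth = 0.492.
Sum of ASFRs = 172.4 + 224.0 + 266.8 + 167.2 + 71.6 + 20.7 = 922.7
TFR = 5 × 922.7 / 1000 = 4.6135
GRR = 0.492 × 4.6135 = 2.26984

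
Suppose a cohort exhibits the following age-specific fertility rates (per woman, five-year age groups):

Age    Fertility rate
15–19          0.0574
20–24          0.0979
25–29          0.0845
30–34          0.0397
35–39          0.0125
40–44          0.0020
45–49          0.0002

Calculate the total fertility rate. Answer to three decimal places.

1.471

Sum of ASFRs = 0.0574 + 0.0979 + 0.0845 + 0.0397 + 0.0125 + 0.0020 + 0.0002 = 0.2942
TFR = 5 × 0.2942 = 1.471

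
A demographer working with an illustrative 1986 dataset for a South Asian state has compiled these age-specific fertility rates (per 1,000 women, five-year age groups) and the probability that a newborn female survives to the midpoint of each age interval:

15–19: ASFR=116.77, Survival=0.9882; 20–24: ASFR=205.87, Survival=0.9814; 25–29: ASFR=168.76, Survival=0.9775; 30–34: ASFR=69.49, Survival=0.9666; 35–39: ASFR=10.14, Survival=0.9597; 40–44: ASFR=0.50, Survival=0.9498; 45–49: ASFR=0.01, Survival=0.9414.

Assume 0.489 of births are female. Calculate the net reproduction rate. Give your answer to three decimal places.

Proportion female at birth = 0.489.
Weighting each age-specific rate by interval width and survival:
  15–19: 5 × 116.77/1000 × 0.9882 = 0.57696
  20–24: 5 × 205.87/1000 × 0.9814 = 1.01020
  25–29: 5 × 168.76/1000 × 0.9775 = 0.82481
  30–34: 5 × 69.49/1000 × 0.9666 = 0.33585
  35–39: 5 × 10.14/1000 × 0.9597 = 0.04866
  40–44: 5 × 0.50/1000 × 0.9498 = 0.00237
  45–49: 5 × 0.01/1000 × 0.9414 = 0.00005
Sum = 2.79890
NRR = 0.489 × 2.79890 = 1.36866
An NRR exceeding 1 indicates intrinsic growth under these rates.

1.369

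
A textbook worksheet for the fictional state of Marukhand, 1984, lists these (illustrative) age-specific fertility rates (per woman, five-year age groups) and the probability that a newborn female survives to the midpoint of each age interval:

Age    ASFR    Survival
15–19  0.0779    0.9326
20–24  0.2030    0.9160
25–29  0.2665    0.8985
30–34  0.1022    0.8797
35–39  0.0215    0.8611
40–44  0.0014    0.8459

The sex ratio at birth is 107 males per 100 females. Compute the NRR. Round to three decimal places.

Proportion female at birth = 100 / (100 + 107) = 0.48309.
Weighting each age-specific rate by interval width and survival:
  15–19: 5 × 0.0779 × 0.9326 = 0.36325
  20–24: 5 × 0.2030 × 0.9160 = 0.92974
  25–29: 5 × 0.2665 × 0.8985 = 1.19725
  30–34: 5 × 0.1022 × 0.8797 = 0.44953
  35–39: 5 × 0.0215 × 0.8611 = 0.09257
  40–44: 5 × 0.0014 × 0.8459 = 0.00592
Sum = 3.03826
NRR = 0.48309 × 3.03826 = 1.46775

1.468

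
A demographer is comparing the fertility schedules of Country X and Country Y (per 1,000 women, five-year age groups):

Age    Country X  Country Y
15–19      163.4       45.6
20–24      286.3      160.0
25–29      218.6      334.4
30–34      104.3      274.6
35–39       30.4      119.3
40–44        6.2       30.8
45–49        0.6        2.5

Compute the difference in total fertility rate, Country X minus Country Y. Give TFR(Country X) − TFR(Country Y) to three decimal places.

Country X:
  Sum of ASFRs = 163.4 + 286.3 + 218.6 + 104.3 + 30.4 + 6.2 + 0.6 = 809.8
  TFR = 5 × 809.8 / 1000 = 4.049
Country Y:
  Sum of ASFRs = 45.6 + 160.0 + 334.4 + 274.6 + 119.3 + 30.8 + 2.5 = 967.2
  TFR = 5 × 967.2 / 1000 = 4.836
Difference = 4.049 − 4.836 = -0.787

-0.787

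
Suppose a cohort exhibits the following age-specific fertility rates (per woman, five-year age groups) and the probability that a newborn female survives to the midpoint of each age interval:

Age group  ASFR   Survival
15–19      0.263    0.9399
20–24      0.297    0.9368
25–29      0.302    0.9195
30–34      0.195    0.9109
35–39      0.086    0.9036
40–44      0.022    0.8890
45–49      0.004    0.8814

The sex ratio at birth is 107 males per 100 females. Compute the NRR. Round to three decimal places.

2.612

Proportion female at birth = 100 / (100 + 107) = 0.48309.
Each age group contributes 5 × ASFR × survival:
  15–19: 5 × 0.263 × 0.9399 = 1.23597
  20–24: 5 × 0.297 × 0.9368 = 1.39115
  25–29: 5 × 0.302 × 0.9195 = 1.38845
  30–34: 5 × 0.195 × 0.9109 = 0.88813
  35–39: 5 × 0.086 × 0.9036 = 0.38855
  40–44: 5 × 0.022 × 0.8890 = 0.09779
  45–49: 5 × 0.004 × 0.8814 = 0.01763
Sum = 5.40767
NRR = 0.48309 × 5.40767 = 2.61239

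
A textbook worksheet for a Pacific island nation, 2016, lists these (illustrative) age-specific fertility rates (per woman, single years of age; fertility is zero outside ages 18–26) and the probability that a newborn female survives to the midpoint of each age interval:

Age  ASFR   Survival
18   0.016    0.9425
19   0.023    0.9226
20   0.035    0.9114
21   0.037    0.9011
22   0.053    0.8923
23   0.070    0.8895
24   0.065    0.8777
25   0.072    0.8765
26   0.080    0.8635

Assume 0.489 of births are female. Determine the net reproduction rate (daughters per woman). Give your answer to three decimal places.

Proportion female at birth = 0.489.
Each age group contributes 1 × ASFR × survival:
  18: 1 × 0.016 × 0.9425 = 0.01508
  19: 1 × 0.023 × 0.9226 = 0.02122
  20: 1 × 0.035 × 0.9114 = 0.03190
  21: 1 × 0.037 × 0.9011 = 0.03334
  22: 1 × 0.053 × 0.8923 = 0.04729
  23: 1 × 0.070 × 0.8895 = 0.06227
  24: 1 × 0.065 × 0.8777 = 0.05705
  25: 1 × 0.072 × 0.8765 = 0.06311
  26: 1 × 0.080 × 0.8635 = 0.06908
Sum = 0.40034
NRR = 0.489 × 0.40034 = 0.19577

0.196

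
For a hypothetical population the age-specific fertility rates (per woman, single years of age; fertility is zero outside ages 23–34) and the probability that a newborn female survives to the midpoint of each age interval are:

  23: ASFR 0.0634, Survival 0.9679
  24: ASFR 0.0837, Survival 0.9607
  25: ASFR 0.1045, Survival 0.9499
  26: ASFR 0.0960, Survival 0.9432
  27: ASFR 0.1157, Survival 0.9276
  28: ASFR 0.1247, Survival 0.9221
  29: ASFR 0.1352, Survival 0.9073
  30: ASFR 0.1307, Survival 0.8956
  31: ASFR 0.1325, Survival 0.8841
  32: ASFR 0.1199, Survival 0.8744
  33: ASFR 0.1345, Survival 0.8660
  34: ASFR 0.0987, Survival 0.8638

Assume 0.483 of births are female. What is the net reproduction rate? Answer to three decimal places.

Proportion female at birth = 0.483.
Weighting each age-specific rate by interval width and survival:
  23: 1 × 0.0634 × 0.9679 = 0.06136
  24: 1 × 0.0837 × 0.9607 = 0.08041
  25: 1 × 0.1045 × 0.9499 = 0.09926
  26: 1 × 0.0960 × 0.9432 = 0.09055
  27: 1 × 0.1157 × 0.9276 = 0.10732
  28: 1 × 0.1247 × 0.9221 = 0.11499
  29: 1 × 0.1352 × 0.9073 = 0.12267
  30: 1 × 0.1307 × 0.8956 = 0.11705
  31: 1 × 0.1325 × 0.8841 = 0.11714
  32: 1 × 0.1199 × 0.8744 = 0.10484
  33: 1 × 0.1345 × 0.8660 = 0.11648
  34: 1 × 0.0987 × 0.8638 = 0.08526
Sum = 1.21733
NRR = 0.483 × 1.21733 = 0.58797
With NRR below 1 the population is below replacement fertility.

0.588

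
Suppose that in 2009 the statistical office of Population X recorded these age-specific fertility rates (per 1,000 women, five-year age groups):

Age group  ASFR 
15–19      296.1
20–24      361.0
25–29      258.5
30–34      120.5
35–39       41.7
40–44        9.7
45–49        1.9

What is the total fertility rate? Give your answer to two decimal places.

Sum of ASFRs = 296.1 + 361.0 + 258.5 + 120.5 + 41.7 + 9.7 + 1.9 = 1089.4
TFR = 5 × 1089.4 / 1000 = 5.447

5.45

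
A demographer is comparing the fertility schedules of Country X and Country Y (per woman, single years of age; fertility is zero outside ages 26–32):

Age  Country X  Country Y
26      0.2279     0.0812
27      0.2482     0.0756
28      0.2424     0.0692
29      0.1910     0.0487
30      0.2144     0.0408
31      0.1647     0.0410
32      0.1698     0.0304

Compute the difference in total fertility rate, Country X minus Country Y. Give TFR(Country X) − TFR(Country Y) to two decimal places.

1.07

Country X:
  Sum of ASFRs = 0.2279 + 0.2482 + 0.2424 + 0.1910 + 0.2144 + 0.1647 + 0.1698 = 1.4584
  TFR = 1.4584
Country Y:
  Sum of ASFRs = 0.0812 + 0.0756 + 0.0692 + 0.0487 + 0.0408 + 0.0410 + 0.0304 = 0.3869
  TFR = 0.3869
Difference = 1.4584 − 0.3869 = 1.0715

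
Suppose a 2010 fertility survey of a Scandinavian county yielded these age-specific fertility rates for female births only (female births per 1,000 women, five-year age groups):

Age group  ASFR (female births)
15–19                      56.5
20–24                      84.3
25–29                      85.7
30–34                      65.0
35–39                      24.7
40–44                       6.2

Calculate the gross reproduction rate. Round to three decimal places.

1.612

Sum of female ASFRs = 56.5 + 84.3 + 85.7 + 65.0 + 24.7 + 6.2 = 322.4
GRR = 5 × 322.4 / 1000 = 1.612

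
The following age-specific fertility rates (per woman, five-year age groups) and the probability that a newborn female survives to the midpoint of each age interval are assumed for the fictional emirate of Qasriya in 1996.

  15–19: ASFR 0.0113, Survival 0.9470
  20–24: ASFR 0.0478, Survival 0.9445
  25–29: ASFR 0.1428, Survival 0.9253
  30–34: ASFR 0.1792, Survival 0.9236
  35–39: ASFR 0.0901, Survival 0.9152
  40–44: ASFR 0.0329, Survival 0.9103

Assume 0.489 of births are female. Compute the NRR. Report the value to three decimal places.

Proportion female at birth = 0.489.
Survival-weighted fertility by age (5·fₓ·Sₓ):
  15–19: 5 × 0.0113 × 0.9470 = 0.05351
  20–24: 5 × 0.0478 × 0.9445 = 0.22574
  25–29: 5 × 0.1428 × 0.9253 = 0.66066
  30–34: 5 × 0.1792 × 0.9236 = 0.82755
  35–39: 5 × 0.0901 × 0.9152 = 0.41230
  40–44: 5 × 0.0329 × 0.9103 = 0.14974
Sum = 2.32950
NRR = 0.489 × 2.32950 = 1.13913

1.139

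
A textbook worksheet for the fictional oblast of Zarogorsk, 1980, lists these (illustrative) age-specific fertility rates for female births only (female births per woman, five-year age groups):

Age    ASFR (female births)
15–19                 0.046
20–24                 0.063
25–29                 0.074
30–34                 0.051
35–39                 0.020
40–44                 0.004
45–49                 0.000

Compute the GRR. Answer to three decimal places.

Sum of female ASFRs = 0.046 + 0.063 + 0.074 + 0.051 + 0.020 + 0.004 + 0.000 = 0.258
GRR = 5 × 0.258 = 1.29

1.290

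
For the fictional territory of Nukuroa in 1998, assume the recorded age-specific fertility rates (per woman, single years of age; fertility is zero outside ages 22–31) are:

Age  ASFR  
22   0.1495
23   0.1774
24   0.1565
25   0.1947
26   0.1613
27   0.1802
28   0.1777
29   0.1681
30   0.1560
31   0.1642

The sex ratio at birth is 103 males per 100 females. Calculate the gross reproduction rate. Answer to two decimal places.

0.83

Proportion female at birth = 100 / (100 + 103) = 0.49261.
Sum of ASFRs = 0.1495 + 0.1774 + 0.1565 + 0.1947 + 0.1613 + 0.1802 + 0.1777 + 0.1681 + 0.1560 + 0.1642 = 1.6856
TFR = 1.6856
GRR = 0.49261 × 1.6856 = 0.83034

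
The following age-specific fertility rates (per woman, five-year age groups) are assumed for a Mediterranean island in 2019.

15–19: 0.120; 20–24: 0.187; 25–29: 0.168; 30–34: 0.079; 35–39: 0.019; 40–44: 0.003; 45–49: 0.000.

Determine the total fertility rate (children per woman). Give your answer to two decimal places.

Sum of ASFRs = 0.120 + 0.187 + 0.168 + 0.079 + 0.019 + 0.003 + 0.000 = 0.576
TFR = 5 × 0.576 = 2.88

2.88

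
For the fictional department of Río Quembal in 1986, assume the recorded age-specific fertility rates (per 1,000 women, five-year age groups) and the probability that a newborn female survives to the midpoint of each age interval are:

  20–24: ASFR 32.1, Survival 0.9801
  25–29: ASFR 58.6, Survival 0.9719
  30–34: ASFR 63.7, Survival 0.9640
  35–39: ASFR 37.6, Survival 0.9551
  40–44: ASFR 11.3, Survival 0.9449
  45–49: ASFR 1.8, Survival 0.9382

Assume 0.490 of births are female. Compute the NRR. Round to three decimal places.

0.485

Proportion female at birth = 0.490.
Each age group contributes 5 × ASFR × survival:
  20–24: 5 × 32.1/1000 × 0.9801 = 0.15731
  25–29: 5 × 58.6/1000 × 0.9719 = 0.28477
  30–34: 5 × 63.7/1000 × 0.9640 = 0.30703
  35–39: 5 × 37.6/1000 × 0.9551 = 0.17956
  40–44: 5 × 11.3/1000 × 0.9449 = 0.05339
  45–49: 5 × 1.8/1000 × 0.9382 = 0.00844
Sum = 0.99050
NRR = 0.490 × 0.99050 = 0.48535
With NRR below 1 the population is below replacement fertility.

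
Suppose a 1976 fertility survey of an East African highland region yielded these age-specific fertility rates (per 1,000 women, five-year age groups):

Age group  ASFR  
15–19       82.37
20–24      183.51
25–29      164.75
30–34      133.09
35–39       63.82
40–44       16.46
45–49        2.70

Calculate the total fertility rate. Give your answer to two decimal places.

Sum of ASFRs = 82.37 + 183.51 + 164.75 + 133.09 + 63.82 + 16.46 + 2.70 = 646.70
TFR = 5 × 646.70 / 1000 = 3.2335

3.23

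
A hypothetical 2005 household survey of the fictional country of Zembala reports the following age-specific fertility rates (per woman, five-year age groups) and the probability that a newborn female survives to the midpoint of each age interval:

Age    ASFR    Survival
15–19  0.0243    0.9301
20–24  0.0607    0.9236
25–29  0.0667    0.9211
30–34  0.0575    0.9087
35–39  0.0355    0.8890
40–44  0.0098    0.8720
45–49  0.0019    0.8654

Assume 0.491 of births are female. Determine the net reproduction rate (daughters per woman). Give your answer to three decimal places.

0.575

Proportion female at birth = 0.491.
Survival-weighted fertility by age (5·fₓ·Sₓ):
  15–19: 5 × 0.0243 × 0.9301 = 0.11301
  20–24: 5 × 0.0607 × 0.9236 = 0.28031
  25–29: 5 × 0.0667 × 0.9211 = 0.30719
  30–34: 5 × 0.0575 × 0.9087 = 0.26125
  35–39: 5 × 0.0355 × 0.8890 = 0.15780
  40–44: 5 × 0.0098 × 0.8720 = 0.04273
  45–49: 5 × 0.0019 × 0.8654 = 0.00822
Sum = 1.17051
NRR = 0.491 × 1.17051 = 0.57472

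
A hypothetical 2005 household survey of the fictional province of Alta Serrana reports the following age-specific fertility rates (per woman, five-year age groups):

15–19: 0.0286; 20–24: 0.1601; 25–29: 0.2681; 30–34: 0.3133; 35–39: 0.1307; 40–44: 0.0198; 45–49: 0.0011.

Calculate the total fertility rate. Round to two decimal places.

Sum of ASFRs = 0.0286 + 0.1601 + 0.2681 + 0.3133 + 0.1307 + 0.0198 + 0.0011 = 0.9217
TFR = 5 × 0.9217 = 4.6085

4.61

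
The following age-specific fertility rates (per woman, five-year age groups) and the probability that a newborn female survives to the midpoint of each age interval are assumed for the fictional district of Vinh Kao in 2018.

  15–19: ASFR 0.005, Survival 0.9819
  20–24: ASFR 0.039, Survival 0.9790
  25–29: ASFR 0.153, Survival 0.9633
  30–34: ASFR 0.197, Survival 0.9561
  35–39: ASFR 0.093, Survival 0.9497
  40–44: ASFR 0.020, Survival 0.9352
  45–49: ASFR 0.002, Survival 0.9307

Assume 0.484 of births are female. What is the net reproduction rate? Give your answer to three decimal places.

Proportion female at birth = 0.484.
Weighting each age-specific rate by interval width and survival:
  15–19: 5 × 0.005 × 0.9819 = 0.02455
  20–24: 5 × 0.039 × 0.9790 = 0.19091
  25–29: 5 × 0.153 × 0.9633 = 0.73692
  30–34: 5 × 0.197 × 0.9561 = 0.94176
  35–39: 5 × 0.093 × 0.9497 = 0.44161
  40–44: 5 × 0.020 × 0.9352 = 0.09352
  45–49: 5 × 0.002 × 0.9307 = 0.00931
Sum = 2.43858
NRR = 0.484 × 2.43858 = 1.18027
An NRR exceeding 1 indicates intrinsic growth under these rates.

1.180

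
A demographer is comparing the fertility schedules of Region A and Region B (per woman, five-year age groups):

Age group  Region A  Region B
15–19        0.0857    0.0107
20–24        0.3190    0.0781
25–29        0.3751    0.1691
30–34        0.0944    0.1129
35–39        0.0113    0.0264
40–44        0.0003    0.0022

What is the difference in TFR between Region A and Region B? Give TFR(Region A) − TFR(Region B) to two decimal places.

2.43

Region A:
  Sum of ASFRs = 0.0857 + 0.3190 + 0.3751 + 0.0944 + 0.0113 + 0.0003 = 0.8858
  TFR = 5 × 0.8858 = 4.429
Region B:
  Sum of ASFRs = 0.0107 + 0.0781 + 0.1691 + 0.1129 + 0.0264 + 0.0022 = 0.3994
  TFR = 5 × 0.3994 = 1.997
Difference = 4.429 − 1.997 = 2.432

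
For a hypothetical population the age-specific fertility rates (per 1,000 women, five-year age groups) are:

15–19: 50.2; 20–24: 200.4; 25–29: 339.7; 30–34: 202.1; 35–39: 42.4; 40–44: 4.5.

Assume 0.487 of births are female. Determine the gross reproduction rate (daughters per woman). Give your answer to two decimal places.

2.04

Proportion female at birth = 0.487.
Sum of ASFRs = 50.2 + 200.4 + 339.7 + 202.1 + 42.4 + 4.5 = 839.3
TFR = 5 × 839.3 / 1000 = 4.1965
GRR = 0.487 × 4.1965 = 2.04370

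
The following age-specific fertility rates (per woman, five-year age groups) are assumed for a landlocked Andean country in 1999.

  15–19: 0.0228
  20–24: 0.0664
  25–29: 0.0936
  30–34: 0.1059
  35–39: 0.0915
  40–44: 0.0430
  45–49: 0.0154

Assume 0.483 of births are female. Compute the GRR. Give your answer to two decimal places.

Proportion female at birth = 0.483.
Sum of ASFRs = 0.0228 + 0.0664 + 0.0936 + 0.1059 + 0.0915 + 0.0430 + 0.0154 = 0.4386
TFR = 5 × 0.4386 = 2.193
GRR = 0.483 × 2.193 = 1.05922

1.06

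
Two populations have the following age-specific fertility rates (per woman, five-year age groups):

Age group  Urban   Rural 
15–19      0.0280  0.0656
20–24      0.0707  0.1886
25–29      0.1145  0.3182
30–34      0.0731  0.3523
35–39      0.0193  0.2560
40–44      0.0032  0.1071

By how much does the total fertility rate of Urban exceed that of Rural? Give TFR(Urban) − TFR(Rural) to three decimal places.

-4.895

Urban:
  Sum of ASFRs = 0.0280 + 0.0707 + 0.1145 + 0.0731 + 0.0193 + 0.0032 = 0.3088
  TFR = 5 × 0.3088 = 1.544
Rural:
  Sum of ASFRs = 0.0656 + 0.1886 + 0.3182 + 0.3523 + 0.2560 + 0.1071 = 1.2878
  TFR = 5 × 1.2878 = 6.439
Difference = 1.544 − 6.439 = -4.895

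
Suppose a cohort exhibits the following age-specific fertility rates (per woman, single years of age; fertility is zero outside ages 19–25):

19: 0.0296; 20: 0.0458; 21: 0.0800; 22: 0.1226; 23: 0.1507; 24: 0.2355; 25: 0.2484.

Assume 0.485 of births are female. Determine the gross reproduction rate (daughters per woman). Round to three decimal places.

Proportion female at birth = 0.485.
Sum of ASFRs = 0.0296 + 0.0458 + 0.0800 + 0.1226 + 0.1507 + 0.2355 + 0.2484 = 0.9126
TFR = 0.9126
GRR = 0.485 × 0.9126 = 0.44261

0.443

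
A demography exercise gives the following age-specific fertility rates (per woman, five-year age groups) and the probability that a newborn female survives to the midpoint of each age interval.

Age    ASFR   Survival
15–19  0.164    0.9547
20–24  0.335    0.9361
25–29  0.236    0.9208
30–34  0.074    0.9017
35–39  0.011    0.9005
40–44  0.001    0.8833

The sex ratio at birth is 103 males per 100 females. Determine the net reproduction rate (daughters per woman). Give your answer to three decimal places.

1.884

Proportion female at birth = 100 / (100 + 103) = 0.49261.
Each age group contributes 5 × ASFR × survival:
  15–19: 5 × 0.164 × 0.9547 = 0.78285
  20–24: 5 × 0.335 × 0.9361 = 1.56797
  25–29: 5 × 0.236 × 0.9208 = 1.08654
  30–34: 5 × 0.074 × 0.9017 = 0.33363
  35–39: 5 × 0.011 × 0.9005 = 0.04953
  40–44: 5 × 0.001 × 0.8833 = 0.00442
Sum = 3.82494
NRR = 0.49261 × 3.82494 = 1.88420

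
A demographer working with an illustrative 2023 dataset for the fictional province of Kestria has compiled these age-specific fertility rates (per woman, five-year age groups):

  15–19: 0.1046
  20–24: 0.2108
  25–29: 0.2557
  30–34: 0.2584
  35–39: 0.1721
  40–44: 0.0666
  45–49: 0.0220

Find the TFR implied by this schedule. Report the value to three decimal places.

5.451

Sum of ASFRs = 0.1046 + 0.2108 + 0.2557 + 0.2584 + 0.1721 + 0.0666 + 0.0220 = 1.0902
TFR = 5 × 1.0902 = 5.451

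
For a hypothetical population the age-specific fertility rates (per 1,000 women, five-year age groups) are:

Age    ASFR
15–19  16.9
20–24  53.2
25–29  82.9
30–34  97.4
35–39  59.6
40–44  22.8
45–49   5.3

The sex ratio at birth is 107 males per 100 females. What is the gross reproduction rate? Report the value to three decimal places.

0.817

Proportion female at birth = 100 / (100 + 107) = 0.48309.
Sum of ASFRs = 16.9 + 53.2 + 82.9 + 97.4 + 59.6 + 22.8 + 5.3 = 338.1
TFR = 5 × 338.1 / 1000 = 1.6905
GRR = 0.48309 × 1.6905 = 0.81666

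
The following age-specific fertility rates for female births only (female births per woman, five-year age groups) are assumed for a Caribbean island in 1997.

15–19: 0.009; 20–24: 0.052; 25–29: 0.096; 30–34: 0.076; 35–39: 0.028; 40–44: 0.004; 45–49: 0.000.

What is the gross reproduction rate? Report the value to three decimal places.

1.325

Sum of female ASFRs = 0.009 + 0.052 + 0.096 + 0.076 + 0.028 + 0.004 + 0.000 = 0.265
GRR = 5 × 0.265 = 1.325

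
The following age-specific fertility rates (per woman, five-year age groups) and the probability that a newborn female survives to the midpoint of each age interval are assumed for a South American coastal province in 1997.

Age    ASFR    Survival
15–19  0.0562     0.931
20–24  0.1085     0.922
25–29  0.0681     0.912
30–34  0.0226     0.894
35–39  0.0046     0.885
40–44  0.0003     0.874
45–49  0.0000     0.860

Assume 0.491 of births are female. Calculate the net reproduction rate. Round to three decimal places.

0.587

Proportion female at birth = 0.491.
Survival-weighted fertility by age (5·fₓ·Sₓ):
  15–19: 5 × 0.0562 × 0.931 = 0.26161
  20–24: 5 × 0.1085 × 0.922 = 0.50019
  25–29: 5 × 0.0681 × 0.912 = 0.31054
  30–34: 5 × 0.0226 × 0.894 = 0.10102
  35–39: 5 × 0.0046 × 0.885 = 0.02036
  40–44: 5 × 0.0003 × 0.874 = 0.00131
  45–49: 5 × 0.0000 × 0.860 = 0.00000
Sum = 1.19503
NRR = 0.491 × 1.19503 = 0.58676
NRR < 1, so the cohort does not fully replace itself.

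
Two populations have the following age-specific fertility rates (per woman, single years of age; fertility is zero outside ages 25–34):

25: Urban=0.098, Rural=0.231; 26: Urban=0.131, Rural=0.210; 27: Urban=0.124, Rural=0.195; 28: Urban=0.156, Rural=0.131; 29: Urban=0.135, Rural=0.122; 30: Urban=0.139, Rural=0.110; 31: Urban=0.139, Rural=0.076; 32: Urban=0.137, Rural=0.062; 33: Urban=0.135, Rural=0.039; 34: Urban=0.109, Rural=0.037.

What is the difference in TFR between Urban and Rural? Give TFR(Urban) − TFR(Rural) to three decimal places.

0.090

Urban:
  Sum of ASFRs = 0.098 + 0.131 + 0.124 + 0.156 + 0.135 + 0.139 + 0.139 + 0.137 + 0.135 + 0.109 = 1.303
  TFR = 1.303
Rural:
  Sum of ASFRs = 0.231 + 0.210 + 0.195 + 0.131 + 0.122 + 0.110 + 0.076 + 0.062 + 0.039 + 0.037 = 1.213
  TFR = 1.213
Difference = 1.303 − 1.213 = 0.09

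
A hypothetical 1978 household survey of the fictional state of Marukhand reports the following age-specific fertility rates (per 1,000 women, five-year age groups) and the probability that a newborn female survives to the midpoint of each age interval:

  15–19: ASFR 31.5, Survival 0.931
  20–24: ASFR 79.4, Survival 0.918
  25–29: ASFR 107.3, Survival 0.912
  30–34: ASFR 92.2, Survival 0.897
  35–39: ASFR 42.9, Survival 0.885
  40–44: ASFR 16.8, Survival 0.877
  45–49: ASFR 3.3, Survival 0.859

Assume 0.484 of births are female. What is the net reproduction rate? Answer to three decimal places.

Proportion female at birth = 0.484.
Per-age-group product (5 × ASFR × survival probability):
  15–19: 5 × 31.5/1000 × 0.931 = 0.14663
  20–24: 5 × 79.4/1000 × 0.918 = 0.36445
  25–29: 5 × 107.3/1000 × 0.912 = 0.48929
  30–34: 5 × 92.2/1000 × 0.897 = 0.41352
  35–39: 5 × 42.9/1000 × 0.885 = 0.18983
  40–44: 5 × 16.8/1000 × 0.877 = 0.07367
  45–49: 5 × 3.3/1000 × 0.859 = 0.01417
Sum = 1.69156
NRR = 0.484 × 1.69156 = 0.81872

0.819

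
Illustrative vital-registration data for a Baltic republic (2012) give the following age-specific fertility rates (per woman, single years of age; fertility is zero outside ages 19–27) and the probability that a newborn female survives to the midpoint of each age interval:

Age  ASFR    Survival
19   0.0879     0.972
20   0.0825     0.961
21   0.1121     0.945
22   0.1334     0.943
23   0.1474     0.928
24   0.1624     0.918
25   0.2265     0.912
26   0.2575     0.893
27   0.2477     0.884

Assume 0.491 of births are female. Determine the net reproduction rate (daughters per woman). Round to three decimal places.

Proportion female at birth = 0.491.
Each age group contributes 1 × ASFR × survival:
  19: 1 × 0.0879 × 0.972 = 0.08544
  20: 1 × 0.0825 × 0.961 = 0.07928
  21: 1 × 0.1121 × 0.945 = 0.10593
  22: 1 × 0.1334 × 0.943 = 0.12580
  23: 1 × 0.1474 × 0.928 = 0.13679
  24: 1 × 0.1624 × 0.918 = 0.14908
  25: 1 × 0.2265 × 0.912 = 0.20657
  26: 1 × 0.2575 × 0.893 = 0.22995
  27: 1 × 0.2477 × 0.884 = 0.21897
Sum = 1.33781
NRR = 0.491 × 1.33781 = 0.65686
An NRR under 1 implies long-run decline under these rates.

0.657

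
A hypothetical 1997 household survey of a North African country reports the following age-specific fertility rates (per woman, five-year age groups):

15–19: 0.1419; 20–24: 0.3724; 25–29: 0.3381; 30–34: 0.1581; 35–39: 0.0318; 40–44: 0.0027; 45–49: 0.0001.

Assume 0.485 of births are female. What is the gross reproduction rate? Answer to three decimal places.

Proportion female at birth = 0.485.
Sum of ASFRs = 0.1419 + 0.3724 + 0.3381 + 0.1581 + 0.0318 + 0.0027 + 0.0001 = 1.0451
TFR = 5 × 1.0451 = 5.2255
GRR = 0.485 × 5.2255 = 2.53437

2.534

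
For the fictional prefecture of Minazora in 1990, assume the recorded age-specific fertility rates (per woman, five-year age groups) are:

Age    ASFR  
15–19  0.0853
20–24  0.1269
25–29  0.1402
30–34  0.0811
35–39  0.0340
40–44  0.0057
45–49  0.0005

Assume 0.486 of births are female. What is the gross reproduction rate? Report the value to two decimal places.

Proportion female at birth = 0.486.
Sum of ASFRs = 0.0853 + 0.1269 + 0.1402 + 0.0811 + 0.0340 + 0.0057 + 0.0005 = 0.4737
TFR = 5 × 0.4737 = 2.3685
GRR = 0.486 × 2.3685 = 1.15109

1.15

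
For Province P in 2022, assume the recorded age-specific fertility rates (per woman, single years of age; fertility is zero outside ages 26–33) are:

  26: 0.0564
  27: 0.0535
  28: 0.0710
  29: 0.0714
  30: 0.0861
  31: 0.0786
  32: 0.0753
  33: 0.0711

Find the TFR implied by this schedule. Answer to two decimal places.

Sum of ASFRs = 0.0564 + 0.0535 + 0.0710 + 0.0714 + 0.0861 + 0.0786 + 0.0753 + 0.0711 = 0.5634
TFR = 0.5634

0.56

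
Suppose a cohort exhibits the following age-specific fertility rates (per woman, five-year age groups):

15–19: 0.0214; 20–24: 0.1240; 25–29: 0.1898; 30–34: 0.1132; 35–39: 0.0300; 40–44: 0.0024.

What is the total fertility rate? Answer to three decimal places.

Sum of ASFRs = 0.0214 + 0.1240 + 0.1898 + 0.1132 + 0.0300 + 0.0024 = 0.4808
TFR = 5 × 0.4808 = 2.404

2.404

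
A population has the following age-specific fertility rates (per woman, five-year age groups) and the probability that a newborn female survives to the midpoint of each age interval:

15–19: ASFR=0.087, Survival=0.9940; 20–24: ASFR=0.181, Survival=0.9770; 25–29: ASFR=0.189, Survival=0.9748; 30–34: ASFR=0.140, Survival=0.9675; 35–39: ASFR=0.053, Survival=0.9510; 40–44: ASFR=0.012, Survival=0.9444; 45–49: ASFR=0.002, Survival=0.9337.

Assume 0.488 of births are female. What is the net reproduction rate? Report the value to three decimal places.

1.578

Proportion female at birth = 0.488.
Weighting each age-specific rate by interval width and survival:
  15–19: 5 × 0.087 × 0.9940 = 0.43239
  20–24: 5 × 0.181 × 0.9770 = 0.88419
  25–29: 5 × 0.189 × 0.9748 = 0.92119
  30–34: 5 × 0.140 × 0.9675 = 0.67725
  35–39: 5 × 0.053 × 0.9510 = 0.25202
  40–44: 5 × 0.012 × 0.9444 = 0.05666
  45–49: 5 × 0.002 × 0.9337 = 0.00934
Sum = 3.23304
NRR = 0.488 × 3.23304 = 1.57772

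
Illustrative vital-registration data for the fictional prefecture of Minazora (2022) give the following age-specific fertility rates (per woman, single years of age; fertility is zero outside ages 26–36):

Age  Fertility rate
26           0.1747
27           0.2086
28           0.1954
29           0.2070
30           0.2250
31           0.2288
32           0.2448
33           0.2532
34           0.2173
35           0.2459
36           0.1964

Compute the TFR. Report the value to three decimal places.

2.397

Sum of ASFRs = 0.1747 + 0.2086 + 0.1954 + 0.2070 + 0.2250 + 0.2288 + 0.2448 + 0.2532 + 0.2173 + 0.2459 + 0.1964 = 2.3971
TFR = 2.3971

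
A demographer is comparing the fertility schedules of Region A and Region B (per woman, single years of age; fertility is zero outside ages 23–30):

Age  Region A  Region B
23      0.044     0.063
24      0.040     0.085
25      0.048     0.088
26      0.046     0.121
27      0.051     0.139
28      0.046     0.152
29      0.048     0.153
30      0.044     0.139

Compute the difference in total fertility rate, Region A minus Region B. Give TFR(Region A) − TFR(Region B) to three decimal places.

-0.573

Region A:
  Sum of ASFRs = 0.044 + 0.040 + 0.048 + 0.046 + 0.051 + 0.046 + 0.048 + 0.044 = 0.367
  TFR = 0.367
Region B:
  Sum of ASFRs = 0.063 + 0.085 + 0.088 + 0.121 + 0.139 + 0.152 + 0.153 + 0.139 = 0.940
  TFR = 0.94
Difference = 0.367 − 0.94 = -0.573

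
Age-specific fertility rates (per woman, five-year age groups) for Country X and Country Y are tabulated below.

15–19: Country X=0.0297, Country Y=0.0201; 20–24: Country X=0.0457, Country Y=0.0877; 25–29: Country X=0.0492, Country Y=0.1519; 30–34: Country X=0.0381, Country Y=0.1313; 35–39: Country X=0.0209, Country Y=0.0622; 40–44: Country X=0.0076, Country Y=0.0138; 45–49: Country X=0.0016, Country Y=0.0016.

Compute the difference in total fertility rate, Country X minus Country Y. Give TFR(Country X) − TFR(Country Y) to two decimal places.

Country X:
  Sum of ASFRs = 0.0297 + 0.0457 + 0.0492 + 0.0381 + 0.0209 + 0.0076 + 0.0016 = 0.1928
  TFR = 5 × 0.1928 = 0.964
Country Y:
  Sum of ASFRs = 0.0201 + 0.0877 + 0.1519 + 0.1313 + 0.0622 + 0.0138 + 0.0016 = 0.4686
  TFR = 5 × 0.4686 = 2.343
Difference = 0.964 − 2.343 = -1.379

-1.38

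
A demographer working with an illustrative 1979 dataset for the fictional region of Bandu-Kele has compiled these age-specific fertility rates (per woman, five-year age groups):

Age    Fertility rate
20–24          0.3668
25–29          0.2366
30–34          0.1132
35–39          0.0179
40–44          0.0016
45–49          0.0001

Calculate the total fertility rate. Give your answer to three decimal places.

Sum of ASFRs = 0.3668 + 0.2366 + 0.1132 + 0.0179 + 0.0016 + 0.0001 = 0.7362
TFR = 5 × 0.7362 = 3.681

3.681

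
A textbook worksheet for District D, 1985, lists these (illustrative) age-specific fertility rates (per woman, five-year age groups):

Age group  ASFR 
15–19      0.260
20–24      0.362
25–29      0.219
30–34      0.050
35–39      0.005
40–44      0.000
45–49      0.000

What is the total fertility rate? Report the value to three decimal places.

Sum of ASFRs = 0.260 + 0.362 + 0.219 + 0.050 + 0.005 + 0.000 + 0.000 = 0.896
TFR = 5 × 0.896 = 4.48

4.480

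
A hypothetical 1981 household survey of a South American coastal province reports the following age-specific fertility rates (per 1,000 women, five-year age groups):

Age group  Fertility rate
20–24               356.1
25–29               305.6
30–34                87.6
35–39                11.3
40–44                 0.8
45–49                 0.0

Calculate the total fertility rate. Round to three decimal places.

3.807

Sum of ASFRs = 356.1 + 305.6 + 87.6 + 11.3 + 0.8 + 0.0 = 761.4
TFR = 5 × 761.4 / 1000 = 3.807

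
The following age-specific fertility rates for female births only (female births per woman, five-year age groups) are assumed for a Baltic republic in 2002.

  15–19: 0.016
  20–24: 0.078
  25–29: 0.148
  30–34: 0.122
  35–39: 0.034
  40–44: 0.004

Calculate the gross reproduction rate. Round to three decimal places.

Sum of female ASFRs = 0.016 + 0.078 + 0.148 + 0.122 + 0.034 + 0.004 = 0.402
GRR = 5 × 0.402 = 2.01

2.010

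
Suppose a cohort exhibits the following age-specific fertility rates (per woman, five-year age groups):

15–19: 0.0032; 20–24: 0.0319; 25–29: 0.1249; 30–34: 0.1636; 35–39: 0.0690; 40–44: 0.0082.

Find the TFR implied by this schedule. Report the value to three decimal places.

Sum of ASFRs = 0.0032 + 0.0319 + 0.1249 + 0.1636 + 0.0690 + 0.0082 = 0.4008
TFR = 5 × 0.4008 = 2.004

2.004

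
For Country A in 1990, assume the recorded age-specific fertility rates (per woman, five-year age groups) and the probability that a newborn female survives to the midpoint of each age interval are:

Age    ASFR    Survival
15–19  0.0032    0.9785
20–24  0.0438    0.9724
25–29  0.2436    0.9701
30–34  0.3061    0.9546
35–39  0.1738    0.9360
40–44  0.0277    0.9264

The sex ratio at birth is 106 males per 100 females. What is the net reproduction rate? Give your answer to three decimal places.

1.851

Proportion female at birth = 100 / (100 + 106) = 0.48544.
Weighting each age-specific rate by interval width and survival:
  15–19: 5 × 0.0032 × 0.9785 = 0.01566
  20–24: 5 × 0.0438 × 0.9724 = 0.21296
  25–29: 5 × 0.2436 × 0.9701 = 1.18158
  30–34: 5 × 0.3061 × 0.9546 = 1.46102
  35–39: 5 × 0.1738 × 0.9360 = 0.81338
  40–44: 5 × 0.0277 × 0.9264 = 0.12831
Sum = 3.81291
NRR = 0.48544 × 3.81291 = 1.85094
An NRR exceeding 1 indicates intrinsic growth under these rates.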